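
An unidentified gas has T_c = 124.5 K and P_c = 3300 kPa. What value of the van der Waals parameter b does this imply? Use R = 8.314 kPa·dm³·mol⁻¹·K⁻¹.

From T_c = 8a/(27Rb) and P_c = a/(27b²): b = R T_c/(8 P_c).
b = (8.314)(124.5)/(8×3300) = 1035.1/26400 = 0.03921 dm³/mol

b ≈ 0.03921 dm³/mol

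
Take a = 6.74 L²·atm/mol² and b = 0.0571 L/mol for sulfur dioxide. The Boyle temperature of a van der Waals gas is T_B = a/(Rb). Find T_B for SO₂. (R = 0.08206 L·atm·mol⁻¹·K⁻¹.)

T_B ≈ 1438 K

For a van der Waals gas the second virial coefficient B₂ = b − a/(RT) vanishes at T_B = a/(Rb).
T_B = 6.74/(0.08206×0.0571) = 6.74/0.0046856 = 1438 K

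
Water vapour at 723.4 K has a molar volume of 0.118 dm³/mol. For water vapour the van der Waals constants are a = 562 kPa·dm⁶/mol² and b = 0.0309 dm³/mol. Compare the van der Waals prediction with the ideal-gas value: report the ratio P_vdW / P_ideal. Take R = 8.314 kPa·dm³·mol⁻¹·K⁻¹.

Ideal: P_ideal = RT/V_m = (8.314)(723.4)/0.118 = 50969.0 kPa
vdW: P = RT/(V_m − b) − a/V_m² = 6014.35/0.0871000 − 562/0.0139240 = 69051.1 − 40362.0 = 28689.1 kPa
Ratio = 28689.1/50969.0 = 0.5629

P_vdW / P_ideal ≈ 0.5629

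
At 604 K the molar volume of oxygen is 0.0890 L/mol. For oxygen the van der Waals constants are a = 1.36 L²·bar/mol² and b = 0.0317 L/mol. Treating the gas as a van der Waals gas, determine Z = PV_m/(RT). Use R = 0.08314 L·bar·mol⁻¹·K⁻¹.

Z ≈ 1.249

P = RT/(V_m − b) − a/V_m² = (0.08314)(604)/(0.0890 − 0.0317) − 1.36/(0.0890)²
  = 50.217/0.057300 − 171.70 = 876.39 − 171.70 = 704.69 bar
Z = PV_m/(RT) = (704.69)(0.0890)/((0.08314)(604)) = 62.717/50.217 = 1.249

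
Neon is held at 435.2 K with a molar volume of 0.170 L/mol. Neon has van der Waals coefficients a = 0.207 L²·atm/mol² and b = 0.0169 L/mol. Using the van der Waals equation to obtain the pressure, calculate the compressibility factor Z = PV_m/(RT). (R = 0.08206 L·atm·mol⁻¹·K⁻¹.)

P = RT/(V_m − b) − a/V_m² = (0.08206)(435.2)/(0.170 − 0.0169) − 0.207/(0.170)²
  = 35.713/0.15310 − 7.1626 = 233.27 − 7.1626 = 226.11 atm
Z = PV_m/(RT) = (226.11)(0.170)/((0.08206)(435.2)) = 38.439/35.713 = 1.076

Z ≈ 1.076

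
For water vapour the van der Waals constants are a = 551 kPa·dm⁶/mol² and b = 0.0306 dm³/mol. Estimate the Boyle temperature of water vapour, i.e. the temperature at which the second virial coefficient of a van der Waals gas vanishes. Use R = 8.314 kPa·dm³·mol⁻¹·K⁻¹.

For a van der Waals gas the second virial coefficient B₂ = b − a/(RT) vanishes at T_B = a/(Rb).
T_B = 551/(8.314×0.0306) = 551/0.25441 = 2166 K

T_B ≈ 2166 K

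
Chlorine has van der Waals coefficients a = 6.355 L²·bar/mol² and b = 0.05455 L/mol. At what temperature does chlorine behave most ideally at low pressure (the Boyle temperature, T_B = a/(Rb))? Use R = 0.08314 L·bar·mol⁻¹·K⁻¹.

T_B ≈ 1401 K

For a van der Waals gas the second virial coefficient B₂ = b − a/(RT) vanishes at T_B = a/(Rb).
T_B = 6.355/(0.08314×0.05455) = 6.355/0.0045353 = 1401 K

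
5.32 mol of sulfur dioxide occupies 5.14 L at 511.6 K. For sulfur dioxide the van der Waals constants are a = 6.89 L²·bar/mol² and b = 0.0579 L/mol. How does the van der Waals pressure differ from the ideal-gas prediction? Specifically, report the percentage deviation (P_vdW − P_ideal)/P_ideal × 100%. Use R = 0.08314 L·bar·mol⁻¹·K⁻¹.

-10.39 %

Ideal: P_ideal = nRT/V = (5.32)(0.08314)(511.6)/5.14 = 44.0240 bar
vdW: P = nRT/(V − nb) − a n²/V² = 226.283/4.83197 − 195.004/26.4196 = 46.8304 − 7.38104 = 39.4494 bar
% deviation = (39.4494 − 44.0240)/44.0240 × 100% = -10.39%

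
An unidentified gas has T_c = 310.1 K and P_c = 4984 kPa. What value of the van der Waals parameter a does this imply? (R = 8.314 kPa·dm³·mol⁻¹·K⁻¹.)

From T_c = 8a/(27Rb) and P_c = a/(27b²): a = 27 R² T_c²/(64 P_c).
a = 27×(8.314)²×(310.1)²/(64×4984) = 179468130/318976 = 562.6 kPa·dm⁶/mol²

a ≈ 562.6 kPa·dm⁶/mol²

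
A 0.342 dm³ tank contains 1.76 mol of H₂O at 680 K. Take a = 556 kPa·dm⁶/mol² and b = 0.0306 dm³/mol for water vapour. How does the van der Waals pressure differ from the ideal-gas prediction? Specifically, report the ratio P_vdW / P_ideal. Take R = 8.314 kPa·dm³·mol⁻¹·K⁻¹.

Ideal: P_ideal = nRT/V = (1.76)(8.314)(680)/0.342 = 29094.1 kPa
vdW: P = nRT/(V − nb) − a n²/V² = 9950.20/0.288144 − 1722.27/0.116964 = 34532.0 − 14724.8 = 19807.2 kPa
Ratio = 19807.2/29094.1 = 0.6808

P_vdW / P_ideal ≈ 0.6808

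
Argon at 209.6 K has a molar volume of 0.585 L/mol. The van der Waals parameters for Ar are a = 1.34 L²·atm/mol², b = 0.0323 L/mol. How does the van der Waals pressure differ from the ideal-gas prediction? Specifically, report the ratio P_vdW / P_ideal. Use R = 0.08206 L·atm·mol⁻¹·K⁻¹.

Ideal: P_ideal = RT/V_m = (0.08206)(209.6)/0.585 = 29.4013 atm
vdW: P = RT/(V_m − b) − a/V_m² = 17.1998/0.552700 − 1.34/0.342225 = 31.1196 − 3.91555 = 27.2041 atm
Ratio = 27.2041/29.4013 = 0.9253

P_vdW / P_ideal ≈ 0.9253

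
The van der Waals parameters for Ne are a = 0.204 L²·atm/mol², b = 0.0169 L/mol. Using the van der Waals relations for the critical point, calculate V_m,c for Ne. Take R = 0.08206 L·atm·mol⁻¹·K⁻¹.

For a van der Waals gas, V_m,c = 3b.
V_m,c = 3×0.0169 = 0.05070 L/mol

V_m,c ≈ 0.05070 L/mol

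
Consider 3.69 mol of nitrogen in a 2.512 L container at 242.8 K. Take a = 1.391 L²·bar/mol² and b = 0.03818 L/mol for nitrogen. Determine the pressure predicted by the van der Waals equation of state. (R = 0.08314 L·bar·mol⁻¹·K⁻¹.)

P = nRT/(V − nb) − a n²/V²
nRT/(V − nb) = (3.69)(0.08314)(242.8)/(2.512 − 3.69×0.03818) = 74.488/2.3711 = 31.415 bar
a n²/V² = (1.391)(3.69)²/(2.512)² = 3.0015 bar
P = 31.415 − 3.0015 = 28.41 bar

P ≈ 28.41 bar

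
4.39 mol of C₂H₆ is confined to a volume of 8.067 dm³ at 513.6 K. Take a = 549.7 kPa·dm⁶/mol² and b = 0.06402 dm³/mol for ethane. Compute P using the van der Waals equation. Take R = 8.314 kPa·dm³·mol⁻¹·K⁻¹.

P ≈ 2245 kPa

P = nRT/(V − nb) − a n²/V²
nRT/(V − nb) = (4.39)(8.314)(513.6)/(8.067 − 4.39×0.06402) = 18746/7.7860 = 2407.7 kPa
a n²/V² = (549.7)(4.39)²/(8.067)² = 162.79 kPa
P = 2407.7 − 162.79 = 2245 kPa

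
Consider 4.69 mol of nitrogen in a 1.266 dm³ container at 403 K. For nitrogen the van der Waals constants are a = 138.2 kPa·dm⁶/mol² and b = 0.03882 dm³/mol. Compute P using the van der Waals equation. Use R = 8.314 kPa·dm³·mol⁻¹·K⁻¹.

P ≈ 12601 kPa

P = nRT/(V − nb) − a n²/V²
nRT/(V − nb) = (4.69)(8.314)(403)/(1.266 − 4.69×0.03882) = 15714/1.0839 = 14498 kPa
a n²/V² = (138.2)(4.69)²/(1.266)² = 1896.6 kPa
P = 14498 − 1896.6 = 12601 kPa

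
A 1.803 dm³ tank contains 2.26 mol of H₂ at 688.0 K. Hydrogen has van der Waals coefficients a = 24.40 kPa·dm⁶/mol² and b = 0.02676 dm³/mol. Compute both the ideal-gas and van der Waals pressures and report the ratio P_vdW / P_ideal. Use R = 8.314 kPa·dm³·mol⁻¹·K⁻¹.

Ideal: P_ideal = nRT/V = (2.26)(8.314)(688.0)/1.803 = 7169.87 kPa
vdW: P = nRT/(V − nb) − a n²/V² = 12927.3/1.74252 − 124.625/3.25081 = 7418.74 − 38.3366 = 7380.40 kPa
Ratio = 7380.40/7169.87 = 1.029

P_vdW / P_ideal ≈ 1.029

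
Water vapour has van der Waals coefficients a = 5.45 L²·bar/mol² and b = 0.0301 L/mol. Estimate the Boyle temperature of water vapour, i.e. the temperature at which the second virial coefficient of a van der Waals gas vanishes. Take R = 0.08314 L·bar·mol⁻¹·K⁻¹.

T_B ≈ 2178 K

For a van der Waals gas the second virial coefficient B₂ = b − a/(RT) vanishes at T_B = a/(Rb).
T_B = 5.45/(0.08314×0.0301) = 5.45/0.0025025 = 2178 K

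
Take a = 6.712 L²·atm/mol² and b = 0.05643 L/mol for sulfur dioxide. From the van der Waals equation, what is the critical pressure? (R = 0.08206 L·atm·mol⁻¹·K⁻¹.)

P_c ≈ 78.07 atm

For a van der Waals gas, P_c = a/(27b²).
P_c = 6.712/(27×(0.05643)²) = 6.712/0.085977 = 78.07 atm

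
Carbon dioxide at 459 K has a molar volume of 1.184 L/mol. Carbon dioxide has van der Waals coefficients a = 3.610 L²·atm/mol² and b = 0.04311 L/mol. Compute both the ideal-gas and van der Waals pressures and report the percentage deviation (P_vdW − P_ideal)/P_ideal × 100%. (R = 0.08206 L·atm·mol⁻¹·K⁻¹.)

Ideal: P_ideal = RT/V_m = (0.08206)(459)/1.184 = 31.8121 atm
vdW: P = RT/(V_m − b) − a/V_m² = 37.6655/1.14089 − 3.610/1.40186 = 33.0141 − 2.57515 = 30.4390 atm
% deviation = (30.4390 − 31.8121)/31.8121 × 100% = -4.32%

-4.32 %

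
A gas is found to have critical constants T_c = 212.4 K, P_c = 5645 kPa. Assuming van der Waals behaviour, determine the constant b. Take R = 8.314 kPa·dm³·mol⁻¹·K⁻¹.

b ≈ 0.03910 dm³/mol

From T_c = 8a/(27Rb) and P_c = a/(27b²): b = R T_c/(8 P_c).
b = (8.314)(212.4)/(8×5645) = 1765.9/45160 = 0.03910 dm³/mol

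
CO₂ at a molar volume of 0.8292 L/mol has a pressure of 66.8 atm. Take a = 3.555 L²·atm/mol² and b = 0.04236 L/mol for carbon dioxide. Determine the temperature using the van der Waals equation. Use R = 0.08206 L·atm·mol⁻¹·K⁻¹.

T = (P + a/V_m²)(V_m − b)/R
P + a/V_m² = 66.8 + 3.555/(0.8292)² = 71.970 atm
V_m − b = 0.8292 − 0.04236 = 0.78684 L/mol
T = (71.970)(0.78684)/0.08206 = 690.1 K

T ≈ 690.1 K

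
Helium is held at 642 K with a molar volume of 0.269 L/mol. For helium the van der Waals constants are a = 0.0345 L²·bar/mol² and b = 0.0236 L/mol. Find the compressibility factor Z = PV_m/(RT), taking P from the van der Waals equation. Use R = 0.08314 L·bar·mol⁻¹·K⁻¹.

Z ≈ 1.094

P = RT/(V_m − b) − a/V_m² = (0.08314)(642)/(0.269 − 0.0236) − 0.0345/(0.269)²
  = 53.376/0.24540 − 0.47678 = 217.51 − 0.47678 = 217.03 bar
Z = PV_m/(RT) = (217.03)(0.269)/((0.08314)(642)) = 58.381/53.376 = 1.094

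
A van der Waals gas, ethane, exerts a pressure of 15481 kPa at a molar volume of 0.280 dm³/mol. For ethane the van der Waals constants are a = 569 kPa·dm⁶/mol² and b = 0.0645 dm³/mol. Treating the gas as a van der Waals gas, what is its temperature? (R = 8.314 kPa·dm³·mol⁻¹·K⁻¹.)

T = (P + a/V_m²)(V_m − b)/R
P + a/V_m² = 15481 + 569/(0.280)² = 22739 kPa
V_m − b = 0.280 − 0.0645 = 0.21550 dm³/mol
T = (22739)(0.21550)/8.314 = 589.4 K

T ≈ 589.4 K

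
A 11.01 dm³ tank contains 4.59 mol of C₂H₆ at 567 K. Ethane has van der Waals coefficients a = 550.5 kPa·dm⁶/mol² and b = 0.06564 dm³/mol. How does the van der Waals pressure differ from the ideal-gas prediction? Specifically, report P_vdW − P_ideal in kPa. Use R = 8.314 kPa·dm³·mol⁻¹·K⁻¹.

Ideal: P_ideal = nRT/V = (4.59)(8.314)(567)/11.01 = 1965.25 kPa
vdW: P = nRT/(V − nb) − a n²/V² = 21637.4/10.7087 − 11598.0/121.220 = 2020.54 − 95.6773 = 1924.86 kPa
ΔP = 1924.86 − 1965.25 = -40.4 kPa

ΔP ≈ -40.4 kPa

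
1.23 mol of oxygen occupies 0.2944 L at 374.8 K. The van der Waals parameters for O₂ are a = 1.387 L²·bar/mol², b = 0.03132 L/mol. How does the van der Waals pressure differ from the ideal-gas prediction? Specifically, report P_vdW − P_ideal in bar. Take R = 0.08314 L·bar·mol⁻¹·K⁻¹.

Ideal: P_ideal = nRT/V = (1.23)(0.08314)(374.8)/0.2944 = 130.190 bar
vdW: P = nRT/(V − nb) − a n²/V² = 38.3279/0.255876 − 2.09839/0.0866714 = 149.791 − 24.2109 = 125.580 bar
ΔP = 125.580 − 130.190 = -4.61 bar

ΔP ≈ -4.61 bar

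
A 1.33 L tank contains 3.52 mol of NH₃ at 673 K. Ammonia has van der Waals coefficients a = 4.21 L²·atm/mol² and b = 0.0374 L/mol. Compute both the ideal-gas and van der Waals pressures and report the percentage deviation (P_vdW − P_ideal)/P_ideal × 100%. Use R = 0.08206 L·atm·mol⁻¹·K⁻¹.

-9.19 %

Ideal: P_ideal = nRT/V = (3.52)(0.08206)(673)/1.33 = 146.163 atm
vdW: P = nRT/(V − nb) − a n²/V² = 194.397/1.19835 − 52.1636/1.76890 = 162.221 − 29.4893 = 132.732 atm
% deviation = (132.732 − 146.163)/146.163 × 100% = -9.19%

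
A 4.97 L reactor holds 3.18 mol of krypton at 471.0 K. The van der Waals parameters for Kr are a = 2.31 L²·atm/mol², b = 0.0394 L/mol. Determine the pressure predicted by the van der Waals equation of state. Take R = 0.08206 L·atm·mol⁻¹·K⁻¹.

P ≈ 24.42 atm

P = nRT/(V − nb) − a n²/V²
nRT/(V − nb) = (3.18)(0.08206)(471.0)/(4.97 − 3.18×0.0394) = 122.91/4.8447 = 25.370 atm
a n²/V² = (2.31)(3.18)²/(4.97)² = 0.94570 atm
P = 25.370 − 0.94570 = 24.42 atm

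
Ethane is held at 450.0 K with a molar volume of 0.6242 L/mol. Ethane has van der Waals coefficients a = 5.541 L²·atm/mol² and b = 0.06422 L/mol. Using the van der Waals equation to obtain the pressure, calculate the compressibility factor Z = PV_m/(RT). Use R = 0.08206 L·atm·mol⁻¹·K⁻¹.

Z ≈ 0.8743

P = RT/(V_m − b) − a/V_m² = (0.08206)(450.0)/(0.6242 − 0.06422) − 5.541/(0.6242)²
  = 36.927/0.55998 − 14.221 = 65.943 − 14.221 = 51.722 atm
Z = PV_m/(RT) = (51.722)(0.6242)/((0.08206)(450.0)) = 32.285/36.927 = 0.8743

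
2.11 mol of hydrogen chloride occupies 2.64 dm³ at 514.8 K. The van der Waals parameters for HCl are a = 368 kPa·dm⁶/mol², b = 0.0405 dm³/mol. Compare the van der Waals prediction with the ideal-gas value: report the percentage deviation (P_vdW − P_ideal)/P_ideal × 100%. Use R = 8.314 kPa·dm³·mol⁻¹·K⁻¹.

-3.53 %

Ideal: P_ideal = nRT/V = (2.11)(8.314)(514.8)/2.64 = 3420.80 kPa
vdW: P = nRT/(V − nb) − a n²/V² = 9030.90/2.55455 − 1638.37/6.96960 = 3535.22 − 235.074 = 3300.15 kPa
% deviation = (3300.15 − 3420.80)/3420.80 × 100% = -3.53%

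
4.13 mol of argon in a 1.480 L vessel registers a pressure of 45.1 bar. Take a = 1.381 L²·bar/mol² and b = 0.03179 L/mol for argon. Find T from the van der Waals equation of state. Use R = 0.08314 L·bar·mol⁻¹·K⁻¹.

T = (P + a n²/V²)(V − nb)/(nR)
P + a n²/V² = 45.1 + (1.381)(4.13)²/(1.480)² = 55.854 bar
V − nb = 1.480 − (4.13)(0.03179) = 1.3487 L
T = (55.854)(1.3487)/((4.13)(0.08314)) = 219.4 K

T ≈ 219.4 K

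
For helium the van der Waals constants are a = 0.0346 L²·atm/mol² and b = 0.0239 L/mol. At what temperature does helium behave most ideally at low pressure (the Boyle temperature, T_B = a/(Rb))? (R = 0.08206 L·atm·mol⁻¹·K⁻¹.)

T_B ≈ 17.64 K

For a van der Waals gas the second virial coefficient B₂ = b − a/(RT) vanishes at T_B = a/(Rb).
T_B = 0.0346/(0.08206×0.0239) = 0.0346/0.0019612 = 17.64 K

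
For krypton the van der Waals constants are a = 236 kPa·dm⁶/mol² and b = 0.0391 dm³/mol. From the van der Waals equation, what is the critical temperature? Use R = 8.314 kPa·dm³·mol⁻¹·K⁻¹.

T_c ≈ 215.1 K

For a van der Waals gas, T_c = 8a/(27Rb).
T_c = 8×236/(27×8.314×0.0391) = 1888.0/8.7771 = 215.1 K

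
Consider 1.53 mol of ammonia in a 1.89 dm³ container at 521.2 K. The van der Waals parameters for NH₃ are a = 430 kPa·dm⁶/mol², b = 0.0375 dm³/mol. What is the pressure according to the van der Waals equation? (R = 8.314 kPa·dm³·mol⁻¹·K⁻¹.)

P = nRT/(V − nb) − a n²/V²
nRT/(V − nb) = (1.53)(8.314)(521.2)/(1.89 − 1.53×0.0375) = 6629.9/1.8326 = 3617.8 kPa
a n²/V² = (430)(1.53)²/(1.89)² = 281.79 kPa
P = 3617.8 − 281.79 = 3336 kPa

P ≈ 3336 kPa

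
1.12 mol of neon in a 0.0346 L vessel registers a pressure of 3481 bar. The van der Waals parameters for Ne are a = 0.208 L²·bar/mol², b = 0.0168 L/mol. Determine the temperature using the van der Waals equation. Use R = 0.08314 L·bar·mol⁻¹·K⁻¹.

T ≈ 627.0 K

T = (P + a n²/V²)(V − nb)/(nR)
P + a n²/V² = 3481 + (0.208)(1.12)²/(0.0346)² = 3698.9 bar
V − nb = 0.0346 − (1.12)(0.0168) = 0.015784 L
T = (3698.9)(0.015784)/((1.12)(0.08314)) = 627.0 K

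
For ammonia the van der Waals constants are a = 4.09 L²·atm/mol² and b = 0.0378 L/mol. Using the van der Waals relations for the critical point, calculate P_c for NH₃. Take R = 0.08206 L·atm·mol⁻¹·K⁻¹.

P_c ≈ 106.0 atm

For a van der Waals gas, P_c = a/(27b²).
P_c = 4.09/(27×(0.0378)²) = 4.09/0.038579 = 106.0 atm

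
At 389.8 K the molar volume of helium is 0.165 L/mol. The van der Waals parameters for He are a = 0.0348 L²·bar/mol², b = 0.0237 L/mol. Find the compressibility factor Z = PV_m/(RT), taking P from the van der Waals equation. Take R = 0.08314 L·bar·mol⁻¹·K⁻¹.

P = RT/(V_m − b) − a/V_m² = (0.08314)(389.8)/(0.165 − 0.0237) − 0.0348/(0.165)²
  = 32.408/0.14130 − 1.2782 = 229.36 − 1.2782 = 228.08 bar
Z = PV_m/(RT) = (228.08)(0.165)/((0.08314)(389.8)) = 37.633/32.408 = 1.161

Z ≈ 1.161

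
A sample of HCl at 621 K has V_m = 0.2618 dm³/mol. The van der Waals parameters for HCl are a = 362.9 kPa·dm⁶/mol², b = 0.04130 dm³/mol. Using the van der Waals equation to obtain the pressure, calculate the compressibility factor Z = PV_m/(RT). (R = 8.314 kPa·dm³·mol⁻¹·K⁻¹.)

Z ≈ 0.9188

P = RT/(V_m − b) − a/V_m² = (8.314)(621)/(0.2618 − 0.04130) − 362.9/(0.2618)²
  = 5163.0/0.22050 − 5294.8 = 23415 − 5294.8 = 18120 kPa
Z = PV_m/(RT) = (18120)(0.2618)/((8.314)(621)) = 4743.8/5163.0 = 0.9188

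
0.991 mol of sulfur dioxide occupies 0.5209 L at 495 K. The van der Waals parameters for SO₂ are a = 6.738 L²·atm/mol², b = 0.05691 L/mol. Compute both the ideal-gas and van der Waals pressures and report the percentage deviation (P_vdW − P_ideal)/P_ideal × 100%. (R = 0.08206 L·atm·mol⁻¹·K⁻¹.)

-19.42 %

Ideal: P_ideal = nRT/V = (0.991)(0.08206)(495)/0.5209 = 77.2780 atm
vdW: P = nRT/(V − nb) − a n²/V² = 40.2541/0.464502 − 6.61726/0.271337 = 86.6608 − 24.3876 = 62.2732 atm
% deviation = (62.2732 − 77.2780)/77.2780 × 100% = -19.42%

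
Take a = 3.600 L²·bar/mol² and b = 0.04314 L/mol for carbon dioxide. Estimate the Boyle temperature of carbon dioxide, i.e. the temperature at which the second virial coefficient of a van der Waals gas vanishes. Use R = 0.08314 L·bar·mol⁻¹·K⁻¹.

T_B ≈ 1004 K

For a van der Waals gas the second virial coefficient B₂ = b − a/(RT) vanishes at T_B = a/(Rb).
T_B = 3.600/(0.08314×0.04314) = 3.600/0.0035867 = 1004 K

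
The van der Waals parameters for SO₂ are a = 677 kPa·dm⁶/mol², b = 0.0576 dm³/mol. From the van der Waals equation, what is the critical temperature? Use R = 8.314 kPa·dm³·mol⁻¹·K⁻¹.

For a van der Waals gas, T_c = 8a/(27Rb).
T_c = 8×677/(27×8.314×0.0576) = 5416.0/12.930 = 418.9 K

T_c ≈ 418.9 K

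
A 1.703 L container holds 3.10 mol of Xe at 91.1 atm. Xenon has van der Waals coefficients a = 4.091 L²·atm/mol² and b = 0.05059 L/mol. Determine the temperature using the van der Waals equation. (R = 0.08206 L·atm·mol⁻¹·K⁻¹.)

T = (P + a n²/V²)(V − nb)/(nR)
P + a n²/V² = 91.1 + (4.091)(3.10)²/(1.703)² = 104.66 atm
V − nb = 1.703 − (3.10)(0.05059) = 1.5462 L
T = (104.66)(1.5462)/((3.10)(0.08206)) = 636.1 K

T ≈ 636.1 K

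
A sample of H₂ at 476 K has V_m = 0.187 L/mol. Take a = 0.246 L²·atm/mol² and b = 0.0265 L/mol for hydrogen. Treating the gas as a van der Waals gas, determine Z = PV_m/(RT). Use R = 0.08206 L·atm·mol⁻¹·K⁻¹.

Z ≈ 1.131

P = RT/(V_m − b) − a/V_m² = (0.08206)(476)/(0.187 − 0.0265) − 0.246/(0.187)²
  = 39.061/0.16050 − 7.0348 = 243.37 − 7.0348 = 236.34 atm
Z = PV_m/(RT) = (236.34)(0.187)/((0.08206)(476)) = 44.196/39.061 = 1.131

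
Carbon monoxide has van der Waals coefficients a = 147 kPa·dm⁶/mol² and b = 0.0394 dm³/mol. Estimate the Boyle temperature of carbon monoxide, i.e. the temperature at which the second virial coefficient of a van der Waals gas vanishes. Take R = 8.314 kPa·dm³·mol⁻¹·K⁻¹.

For a van der Waals gas the second virial coefficient B₂ = b − a/(RT) vanishes at T_B = a/(Rb).
T_B = 147/(8.314×0.0394) = 147/0.32757 = 448.8 K

T_B ≈ 448.8 K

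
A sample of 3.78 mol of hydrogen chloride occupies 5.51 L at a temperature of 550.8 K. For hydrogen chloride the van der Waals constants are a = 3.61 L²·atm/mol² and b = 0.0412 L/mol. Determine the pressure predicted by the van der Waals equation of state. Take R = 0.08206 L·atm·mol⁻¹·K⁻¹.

P ≈ 30.21 atm

P = nRT/(V − nb) − a n²/V²
nRT/(V − nb) = (3.78)(0.08206)(550.8)/(5.51 − 3.78×0.0412) = 170.85/5.3543 = 31.909 atm
a n²/V² = (3.61)(3.78)²/(5.51)² = 1.6990 atm
P = 31.909 − 1.6990 = 30.21 atm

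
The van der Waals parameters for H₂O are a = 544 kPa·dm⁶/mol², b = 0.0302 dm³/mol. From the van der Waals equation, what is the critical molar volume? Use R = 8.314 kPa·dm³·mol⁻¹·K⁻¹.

For a van der Waals gas, V_m,c = 3b.
V_m,c = 3×0.0302 = 0.09060 dm³/mol

V_m,c ≈ 0.09060 dm³/mol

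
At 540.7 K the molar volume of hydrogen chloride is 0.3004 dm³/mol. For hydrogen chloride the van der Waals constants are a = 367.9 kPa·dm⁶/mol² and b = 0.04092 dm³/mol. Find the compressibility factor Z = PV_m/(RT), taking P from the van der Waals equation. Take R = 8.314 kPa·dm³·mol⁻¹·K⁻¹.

Z ≈ 0.8853

P = RT/(V_m − b) − a/V_m² = (8.314)(540.7)/(0.3004 − 0.04092) − 367.9/(0.3004)²
  = 4495.4/0.25948 − 4076.9 = 17325 − 4076.9 = 13248 kPa
Z = PV_m/(RT) = (13248)(0.3004)/((8.314)(540.7)) = 3979.7/4495.4 = 0.8853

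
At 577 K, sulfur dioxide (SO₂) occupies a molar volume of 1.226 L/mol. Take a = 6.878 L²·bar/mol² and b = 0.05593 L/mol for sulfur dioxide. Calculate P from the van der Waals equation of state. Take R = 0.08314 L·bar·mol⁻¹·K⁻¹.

P = RT/(V_m − b) − a/V_m²
RT/(V_m − b) = (0.08314)(577)/(1.226 − 0.05593) = 47.972/1.1701 = 40.998 bar
a/V_m² = 6.878/(1.226)² = 4.5759 bar
P = 40.998 − 4.5759 = 36.42 bar

P ≈ 36.42 bar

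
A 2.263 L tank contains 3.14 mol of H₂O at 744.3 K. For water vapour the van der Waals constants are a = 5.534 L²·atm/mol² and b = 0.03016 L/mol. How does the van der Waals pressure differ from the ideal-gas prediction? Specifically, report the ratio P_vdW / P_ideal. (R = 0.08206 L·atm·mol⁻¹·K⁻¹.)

P_vdW / P_ideal ≈ 0.9180

Ideal: P_ideal = nRT/V = (3.14)(0.08206)(744.3)/2.263 = 84.7471 atm
vdW: P = nRT/(V − nb) − a n²/V² = 191.783/2.16830 − 54.5630/5.12117 = 88.4486 − 10.6544 = 77.7942 atm
Ratio = 77.7942/84.7471 = 0.9180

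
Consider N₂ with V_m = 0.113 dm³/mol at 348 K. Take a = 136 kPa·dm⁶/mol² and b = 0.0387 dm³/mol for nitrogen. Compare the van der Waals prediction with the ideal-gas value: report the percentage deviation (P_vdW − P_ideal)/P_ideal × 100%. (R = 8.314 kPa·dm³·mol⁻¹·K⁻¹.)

Ideal: P_ideal = RT/V_m = (8.314)(348)/0.113 = 25604.2 kPa
vdW: P = RT/(V_m − b) − a/V_m² = 2893.27/0.0743000 − 136/0.0127690 = 38940.4 − 10650.8 = 28289.6 kPa
% deviation = (28289.6 − 25604.2)/25604.2 × 100% = 10.49%

10.49 %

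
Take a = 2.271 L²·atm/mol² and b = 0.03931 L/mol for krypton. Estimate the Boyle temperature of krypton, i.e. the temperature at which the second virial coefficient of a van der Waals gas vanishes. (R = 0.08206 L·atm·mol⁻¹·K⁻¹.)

For a van der Waals gas the second virial coefficient B₂ = b − a/(RT) vanishes at T_B = a/(Rb).
T_B = 2.271/(0.08206×0.03931) = 2.271/0.0032258 = 704.0 K

T_B ≈ 704.0 K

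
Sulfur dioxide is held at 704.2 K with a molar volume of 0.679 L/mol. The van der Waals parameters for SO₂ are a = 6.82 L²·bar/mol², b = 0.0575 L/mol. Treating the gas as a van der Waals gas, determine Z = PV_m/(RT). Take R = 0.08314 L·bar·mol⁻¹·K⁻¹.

Z ≈ 0.9210

P = RT/(V_m − b) − a/V_m² = (0.08314)(704.2)/(0.679 − 0.0575) − 6.82/(0.679)²
  = 58.547/0.62150 − 14.793 = 94.203 − 14.793 = 79.410 bar
Z = PV_m/(RT) = (79.410)(0.679)/((0.08314)(704.2)) = 53.919/58.547 = 0.9210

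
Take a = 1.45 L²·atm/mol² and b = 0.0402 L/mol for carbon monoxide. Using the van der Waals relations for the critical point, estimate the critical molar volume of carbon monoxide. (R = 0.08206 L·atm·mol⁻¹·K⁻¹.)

V_m,c ≈ 0.1206 L/mol

For a van der Waals gas, V_m,c = 3b.
V_m,c = 3×0.0402 = 0.1206 L/mol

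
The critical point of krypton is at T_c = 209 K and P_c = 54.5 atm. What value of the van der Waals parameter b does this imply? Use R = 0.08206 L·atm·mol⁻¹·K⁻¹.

b ≈ 0.03934 L/mol

From T_c = 8a/(27Rb) and P_c = a/(27b²): b = R T_c/(8 P_c).
b = (0.08206)(209)/(8×54.5) = 17.151/436.00 = 0.03934 L/mol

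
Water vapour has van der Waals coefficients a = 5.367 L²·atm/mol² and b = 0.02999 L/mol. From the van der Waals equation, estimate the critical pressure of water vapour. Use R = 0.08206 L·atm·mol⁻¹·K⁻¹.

P_c ≈ 221.0 atm

For a van der Waals gas, P_c = a/(27b²).
P_c = 5.367/(27×(0.02999)²) = 5.367/0.024284 = 221.0 atm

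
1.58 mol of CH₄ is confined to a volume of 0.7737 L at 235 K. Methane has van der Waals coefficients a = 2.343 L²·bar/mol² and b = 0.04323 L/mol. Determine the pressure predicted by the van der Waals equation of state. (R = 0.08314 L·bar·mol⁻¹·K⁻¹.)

P = nRT/(V − nb) − a n²/V²
nRT/(V − nb) = (1.58)(0.08314)(235)/(0.7737 − 1.58×0.04323) = 30.870/0.70540 = 43.762 bar
a n²/V² = (2.343)(1.58)²/(0.7737)² = 9.7711 bar
P = 43.762 − 9.7711 = 33.99 bar

P ≈ 33.99 bar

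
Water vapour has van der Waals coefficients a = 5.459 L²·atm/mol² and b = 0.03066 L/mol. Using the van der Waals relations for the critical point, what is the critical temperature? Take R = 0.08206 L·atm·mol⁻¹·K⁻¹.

T_c ≈ 642.9 K

For a van der Waals gas, T_c = 8a/(27Rb).
T_c = 8×5.459/(27×0.08206×0.03066) = 43.672/0.067931 = 642.9 K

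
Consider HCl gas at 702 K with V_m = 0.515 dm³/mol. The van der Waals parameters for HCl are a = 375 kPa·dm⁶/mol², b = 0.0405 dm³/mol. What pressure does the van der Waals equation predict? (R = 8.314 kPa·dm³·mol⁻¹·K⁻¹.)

P ≈ 10886 kPa

P = RT/(V_m − b) − a/V_m²
RT/(V_m − b) = (8.314)(702)/(0.515 − 0.0405) = 5836.4/0.47450 = 12300 kPa
a/V_m² = 375/(0.515)² = 1413.9 kPa
P = 12300 − 1413.9 = 10886 kPa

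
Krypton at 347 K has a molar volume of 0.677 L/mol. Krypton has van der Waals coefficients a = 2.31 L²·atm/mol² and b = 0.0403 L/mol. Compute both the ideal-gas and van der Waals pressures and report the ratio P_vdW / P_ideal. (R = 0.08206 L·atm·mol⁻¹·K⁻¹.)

Ideal: P_ideal = RT/V_m = (0.08206)(347)/0.677 = 42.0603 atm
vdW: P = RT/(V_m − b) − a/V_m² = 28.4748/0.636700 − 2.31/0.458329 = 44.7225 − 5.04005 = 39.6825 atm
Ratio = 39.6825/42.0603 = 0.9435

P_vdW / P_ideal ≈ 0.9435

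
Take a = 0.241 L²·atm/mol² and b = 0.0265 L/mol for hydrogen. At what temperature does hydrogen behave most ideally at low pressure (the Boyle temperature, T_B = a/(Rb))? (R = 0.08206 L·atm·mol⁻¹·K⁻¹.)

For a van der Waals gas the second virial coefficient B₂ = b − a/(RT) vanishes at T_B = a/(Rb).
T_B = 0.241/(0.08206×0.0265) = 0.241/0.0021746 = 110.8 K

T_B ≈ 110.8 K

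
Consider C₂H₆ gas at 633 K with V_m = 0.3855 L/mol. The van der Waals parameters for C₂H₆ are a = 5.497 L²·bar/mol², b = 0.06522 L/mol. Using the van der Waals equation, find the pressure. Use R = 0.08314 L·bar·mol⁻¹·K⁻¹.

P = RT/(V_m − b) − a/V_m²
RT/(V_m − b) = (0.08314)(633)/(0.3855 − 0.06522) = 52.628/0.32028 = 164.32 bar
a/V_m² = 5.497/(0.3855)² = 36.989 bar
P = 164.32 − 36.989 = 127.3 bar

P ≈ 127.3 bar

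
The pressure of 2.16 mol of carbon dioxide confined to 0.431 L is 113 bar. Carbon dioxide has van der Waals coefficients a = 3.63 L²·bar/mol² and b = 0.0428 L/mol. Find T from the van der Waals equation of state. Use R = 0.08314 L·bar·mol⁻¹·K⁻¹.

T ≈ 384.9 K

T = (P + a n²/V²)(V − nb)/(nR)
P + a n²/V² = 113 + (3.63)(2.16)²/(0.431)² = 204.17 bar
V − nb = 0.431 − (2.16)(0.0428) = 0.33855 L
T = (204.17)(0.33855)/((2.16)(0.08314)) = 384.9 K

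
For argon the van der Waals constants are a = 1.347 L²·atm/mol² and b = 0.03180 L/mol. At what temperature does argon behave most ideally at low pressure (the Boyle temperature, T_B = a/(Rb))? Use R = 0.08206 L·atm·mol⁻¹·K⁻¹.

T_B ≈ 516.2 K

For a van der Waals gas the second virial coefficient B₂ = b − a/(RT) vanishes at T_B = a/(Rb).
T_B = 1.347/(0.08206×0.03180) = 1.347/0.0026095 = 516.2 K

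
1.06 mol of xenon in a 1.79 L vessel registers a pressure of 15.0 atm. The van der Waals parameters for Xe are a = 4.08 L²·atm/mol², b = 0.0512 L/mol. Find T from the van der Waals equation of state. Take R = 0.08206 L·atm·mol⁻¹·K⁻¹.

T = (P + a n²/V²)(V − nb)/(nR)
P + a n²/V² = 15.0 + (4.08)(1.06)²/(1.79)² = 16.431 atm
V − nb = 1.79 − (1.06)(0.0512) = 1.7357 L
T = (16.431)(1.7357)/((1.06)(0.08206)) = 327.9 K

T ≈ 327.9 K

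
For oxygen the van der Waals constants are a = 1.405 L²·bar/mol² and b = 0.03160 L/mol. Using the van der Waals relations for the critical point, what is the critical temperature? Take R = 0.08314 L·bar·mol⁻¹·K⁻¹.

T_c ≈ 158.5 K

For a van der Waals gas, T_c = 8a/(27Rb).
T_c = 8×1.405/(27×0.08314×0.03160) = 11.240/0.070935 = 158.5 K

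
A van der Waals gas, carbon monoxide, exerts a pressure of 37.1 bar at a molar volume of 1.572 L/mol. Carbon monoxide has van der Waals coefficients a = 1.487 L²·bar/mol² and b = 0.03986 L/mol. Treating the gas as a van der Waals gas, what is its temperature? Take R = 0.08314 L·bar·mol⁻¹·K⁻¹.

T = (P + a/V_m²)(V_m − b)/R
P + a/V_m² = 37.1 + 1.487/(1.572)² = 37.702 bar
V_m − b = 1.572 − 0.03986 = 1.5321 L/mol
T = (37.702)(1.5321)/0.08314 = 694.8 K

T ≈ 694.8 K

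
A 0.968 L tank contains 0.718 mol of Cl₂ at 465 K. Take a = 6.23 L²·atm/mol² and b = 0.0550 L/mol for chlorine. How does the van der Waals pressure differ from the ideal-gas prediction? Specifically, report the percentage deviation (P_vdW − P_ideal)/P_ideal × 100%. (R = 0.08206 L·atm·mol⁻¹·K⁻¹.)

Ideal: P_ideal = nRT/V = (0.718)(0.08206)(465)/0.968 = 28.3031 atm
vdW: P = nRT/(V − nb) − a n²/V² = 27.3974/0.928510 − 3.21171/0.937024 = 29.5068 − 3.42756 = 26.0792 atm
% deviation = (26.0792 − 28.3031)/28.3031 × 100% = -7.86%

-7.86 %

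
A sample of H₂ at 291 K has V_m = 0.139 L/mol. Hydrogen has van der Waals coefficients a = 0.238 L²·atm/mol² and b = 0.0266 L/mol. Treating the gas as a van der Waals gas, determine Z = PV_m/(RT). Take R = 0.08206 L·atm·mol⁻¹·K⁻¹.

Z ≈ 1.165

P = RT/(V_m − b) − a/V_m² = (0.08206)(291)/(0.139 − 0.0266) − 0.238/(0.139)²
  = 23.879/0.11240 − 12.318 = 212.45 − 12.318 = 200.13 atm
Z = PV_m/(RT) = (200.13)(0.139)/((0.08206)(291)) = 27.818/23.879 = 1.165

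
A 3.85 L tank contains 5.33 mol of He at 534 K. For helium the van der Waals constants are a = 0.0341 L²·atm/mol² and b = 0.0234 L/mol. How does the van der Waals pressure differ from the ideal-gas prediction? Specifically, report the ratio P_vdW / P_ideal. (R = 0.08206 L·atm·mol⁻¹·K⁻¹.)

P_vdW / P_ideal ≈ 1.032

Ideal: P_ideal = nRT/V = (5.33)(0.08206)(534)/3.85 = 60.6651 atm
vdW: P = nRT/(V − nb) − a n²/V² = 233.561/3.72528 − 0.968743/14.8225 = 62.6962 − 0.0653562 = 62.6308 atm
Ratio = 62.6308/60.6651 = 1.032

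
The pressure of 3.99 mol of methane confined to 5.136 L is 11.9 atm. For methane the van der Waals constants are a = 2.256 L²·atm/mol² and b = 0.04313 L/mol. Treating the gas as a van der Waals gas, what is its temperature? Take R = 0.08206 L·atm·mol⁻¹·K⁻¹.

T = (P + a n²/V²)(V − nb)/(nR)
P + a n²/V² = 11.9 + (2.256)(3.99)²/(5.136)² = 13.262 atm
V − nb = 5.136 − (3.99)(0.04313) = 4.9639 L
T = (13.262)(4.9639)/((3.99)(0.08206)) = 201.1 K

T ≈ 201.1 K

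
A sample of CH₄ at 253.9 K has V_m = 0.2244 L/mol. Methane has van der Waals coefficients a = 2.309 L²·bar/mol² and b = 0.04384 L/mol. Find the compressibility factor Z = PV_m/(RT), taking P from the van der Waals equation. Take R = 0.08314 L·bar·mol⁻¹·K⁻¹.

Z ≈ 0.7554

P = RT/(V_m − b) − a/V_m² = (0.08314)(253.9)/(0.2244 − 0.04384) − 2.309/(0.2244)²
  = 21.109/0.18056 − 45.854 = 116.91 − 45.854 = 71.06 bar
Z = PV_m/(RT) = (71.06)(0.2244)/((0.08314)(253.9)) = 15.946/21.109 = 0.7554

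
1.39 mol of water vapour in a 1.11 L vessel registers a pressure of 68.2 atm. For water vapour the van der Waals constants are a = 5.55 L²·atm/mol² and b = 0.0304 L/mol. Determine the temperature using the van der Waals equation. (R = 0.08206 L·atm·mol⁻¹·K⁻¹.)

T = (P + a n²/V²)(V − nb)/(nR)
P + a n²/V² = 68.2 + (5.55)(1.39)²/(1.11)² = 76.903 atm
V − nb = 1.11 − (1.39)(0.0304) = 1.0677 L
T = (76.903)(1.0677)/((1.39)(0.08206)) = 719.9 K

T ≈ 719.9 K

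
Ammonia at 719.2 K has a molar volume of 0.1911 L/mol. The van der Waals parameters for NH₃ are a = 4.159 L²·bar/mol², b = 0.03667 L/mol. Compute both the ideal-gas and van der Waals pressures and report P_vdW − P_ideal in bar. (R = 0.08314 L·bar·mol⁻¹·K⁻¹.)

ΔP ≈ -39.59 bar

Ideal: P_ideal = RT/V_m = (0.08314)(719.2)/0.1911 = 312.895 bar
vdW: P = RT/(V_m − b) − a/V_m² = 59.7943/0.154430 − 4.159/0.0365192 = 387.194 − 113.885 = 273.309 bar
ΔP = 273.309 − 312.895 = -39.59 bar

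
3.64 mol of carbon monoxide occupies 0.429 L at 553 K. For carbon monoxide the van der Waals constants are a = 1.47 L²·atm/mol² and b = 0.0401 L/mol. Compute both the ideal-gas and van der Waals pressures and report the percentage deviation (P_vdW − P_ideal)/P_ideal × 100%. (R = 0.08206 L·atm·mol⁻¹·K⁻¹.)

24.09 %

Ideal: P_ideal = nRT/V = (3.64)(0.08206)(553)/0.429 = 385.035 atm
vdW: P = nRT/(V − nb) − a n²/V² = 165.180/0.283036 − 19.4769/0.184041 = 583.601 − 105.829 = 477.772 atm
% deviation = (477.772 − 385.035)/385.035 × 100% = 24.09%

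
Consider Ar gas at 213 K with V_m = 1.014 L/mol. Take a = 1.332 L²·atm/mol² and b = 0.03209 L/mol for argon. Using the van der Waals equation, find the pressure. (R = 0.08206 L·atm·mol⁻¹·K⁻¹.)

P ≈ 16.51 atm

P = RT/(V_m − b) − a/V_m²
RT/(V_m − b) = (0.08206)(213)/(1.014 − 0.03209) = 17.479/0.98191 = 17.801 atm
a/V_m² = 1.332/(1.014)² = 1.2955 atm
P = 17.801 − 1.2955 = 16.51 atm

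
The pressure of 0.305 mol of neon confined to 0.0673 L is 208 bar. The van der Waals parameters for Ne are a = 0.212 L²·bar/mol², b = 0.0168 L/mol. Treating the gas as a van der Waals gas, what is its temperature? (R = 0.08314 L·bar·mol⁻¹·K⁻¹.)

T = (P + a n²/V²)(V − nb)/(nR)
P + a n²/V² = 208 + (0.212)(0.305)²/(0.0673)² = 212.35 bar
V − nb = 0.0673 − (0.305)(0.0168) = 0.062176 L
T = (212.35)(0.062176)/((0.305)(0.08314)) = 520.7 K

T ≈ 520.7 K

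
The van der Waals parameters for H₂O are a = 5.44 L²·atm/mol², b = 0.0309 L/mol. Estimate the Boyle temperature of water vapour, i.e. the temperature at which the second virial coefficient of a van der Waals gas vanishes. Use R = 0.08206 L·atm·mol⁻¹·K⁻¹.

T_B ≈ 2145 K

For a van der Waals gas the second virial coefficient B₂ = b − a/(RT) vanishes at T_B = a/(Rb).
T_B = 5.44/(0.08206×0.0309) = 5.44/0.0025357 = 2145 K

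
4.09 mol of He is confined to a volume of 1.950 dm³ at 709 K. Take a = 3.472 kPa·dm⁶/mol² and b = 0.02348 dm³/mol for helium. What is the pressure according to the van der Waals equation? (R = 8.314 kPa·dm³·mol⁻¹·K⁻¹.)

P ≈ 12989 kPa

P = nRT/(V − nb) − a n²/V²
nRT/(V − nb) = (4.09)(8.314)(709)/(1.950 − 4.09×0.02348) = 24109/1.8540 = 13004 kPa
a n²/V² = (3.472)(4.09)²/(1.950)² = 15.274 kPa
P = 13004 − 15.274 = 12989 kPa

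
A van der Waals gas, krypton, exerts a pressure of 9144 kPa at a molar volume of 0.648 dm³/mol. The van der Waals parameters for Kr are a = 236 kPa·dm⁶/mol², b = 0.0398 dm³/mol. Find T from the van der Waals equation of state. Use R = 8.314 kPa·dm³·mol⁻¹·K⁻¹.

T = (P + a/V_m²)(V_m − b)/R
P + a/V_m² = 9144 + 236/(0.648)² = 9706.0 kPa
V_m − b = 0.648 − 0.0398 = 0.60820 dm³/mol
T = (9706.0)(0.60820)/8.314 = 710.0 K

T ≈ 710.0 K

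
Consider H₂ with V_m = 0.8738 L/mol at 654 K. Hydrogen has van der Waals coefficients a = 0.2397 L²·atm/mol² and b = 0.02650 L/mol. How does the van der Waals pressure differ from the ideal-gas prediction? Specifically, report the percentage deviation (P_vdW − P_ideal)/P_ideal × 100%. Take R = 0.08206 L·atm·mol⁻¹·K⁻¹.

Ideal: P_ideal = RT/V_m = (0.08206)(654)/0.8738 = 61.4182 atm
vdW: P = RT/(V_m − b) − a/V_m² = 53.6672/0.847300 − 0.2397/0.763526 = 63.3391 − 0.313938 = 63.0252 atm
% deviation = (63.0252 − 61.4182)/61.4182 × 100% = 2.62%

2.62 %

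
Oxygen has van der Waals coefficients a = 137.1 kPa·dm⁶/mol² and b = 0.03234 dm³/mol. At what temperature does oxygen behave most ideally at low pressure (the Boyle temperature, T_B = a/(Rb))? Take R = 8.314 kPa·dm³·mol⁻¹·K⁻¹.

For a van der Waals gas the second virial coefficient B₂ = b − a/(RT) vanishes at T_B = a/(Rb).
T_B = 137.1/(8.314×0.03234) = 137.1/0.26887 = 509.9 K

T_B ≈ 509.9 K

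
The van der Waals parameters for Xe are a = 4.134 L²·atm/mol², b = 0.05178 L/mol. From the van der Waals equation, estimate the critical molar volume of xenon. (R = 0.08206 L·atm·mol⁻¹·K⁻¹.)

For a van der Waals gas, V_m,c = 3b.
V_m,c = 3×0.05178 = 0.1553 L/mol

V_m,c ≈ 0.1553 L/mol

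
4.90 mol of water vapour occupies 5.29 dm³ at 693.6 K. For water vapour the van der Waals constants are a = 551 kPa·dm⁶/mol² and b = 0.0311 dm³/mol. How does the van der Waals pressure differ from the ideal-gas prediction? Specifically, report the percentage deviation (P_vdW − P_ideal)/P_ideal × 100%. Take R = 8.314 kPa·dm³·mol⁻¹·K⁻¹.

Ideal: P_ideal = nRT/V = (4.90)(8.314)(693.6)/5.29 = 5341.45 kPa
vdW: P = nRT/(V − nb) − a n²/V² = 28256.3/5.13761 − 13229.5/27.9841 = 5499.89 − 472.751 = 5027.14 kPa
% deviation = (5027.14 − 5341.45)/5341.45 × 100% = -5.88%

-5.88 %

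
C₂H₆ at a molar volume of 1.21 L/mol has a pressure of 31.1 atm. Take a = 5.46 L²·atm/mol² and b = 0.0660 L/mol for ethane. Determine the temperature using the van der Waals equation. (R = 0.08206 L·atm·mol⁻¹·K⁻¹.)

T ≈ 485.6 K

T = (P + a/V_m²)(V_m − b)/R
P + a/V_m² = 31.1 + 5.46/(1.21)² = 34.829 atm
V_m − b = 1.21 − 0.0660 = 1.1440 L/mol
T = (34.829)(1.1440)/0.08206 = 485.6 K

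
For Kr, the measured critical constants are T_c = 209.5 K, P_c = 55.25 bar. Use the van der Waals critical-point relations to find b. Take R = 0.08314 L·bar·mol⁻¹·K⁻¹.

b ≈ 0.03941 L/mol

From T_c = 8a/(27Rb) and P_c = a/(27b²): b = R T_c/(8 P_c).
b = (0.08314)(209.5)/(8×55.25) = 17.418/442.00 = 0.03941 L/mol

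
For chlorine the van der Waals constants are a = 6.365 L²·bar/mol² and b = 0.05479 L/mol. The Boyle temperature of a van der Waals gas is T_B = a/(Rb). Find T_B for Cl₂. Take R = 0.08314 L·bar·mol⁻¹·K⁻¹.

T_B ≈ 1397 K

For a van der Waals gas the second virial coefficient B₂ = b − a/(RT) vanishes at T_B = a/(Rb).
T_B = 6.365/(0.08314×0.05479) = 6.365/0.0045552 = 1397 K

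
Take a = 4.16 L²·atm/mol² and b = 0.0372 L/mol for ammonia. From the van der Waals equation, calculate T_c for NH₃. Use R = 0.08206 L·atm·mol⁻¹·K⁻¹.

T_c ≈ 403.8 K

For a van der Waals gas, T_c = 8a/(27Rb).
T_c = 8×4.16/(27×0.08206×0.0372) = 33.280/0.082421 = 403.8 K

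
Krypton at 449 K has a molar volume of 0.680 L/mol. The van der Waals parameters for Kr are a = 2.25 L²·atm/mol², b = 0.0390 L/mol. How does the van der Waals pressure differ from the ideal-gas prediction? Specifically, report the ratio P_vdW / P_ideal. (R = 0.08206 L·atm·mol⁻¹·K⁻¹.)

P_vdW / P_ideal ≈ 0.9710

Ideal: P_ideal = RT/V_m = (0.08206)(449)/0.680 = 54.1837 atm
vdW: P = RT/(V_m − b) − a/V_m² = 36.8449/0.641000 − 2.25/0.462400 = 57.4803 − 4.86592 = 52.6144 atm
Ratio = 52.6144/54.1837 = 0.9710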